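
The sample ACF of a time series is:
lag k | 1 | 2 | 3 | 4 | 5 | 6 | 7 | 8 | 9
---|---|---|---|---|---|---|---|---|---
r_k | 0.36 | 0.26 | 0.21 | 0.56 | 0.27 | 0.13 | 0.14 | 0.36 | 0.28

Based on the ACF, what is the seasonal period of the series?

4

The largest autocorrelation is r_4 = 0.56; the remaining lags stay at or below 0.36. The elevated value at lag 1 (0.36), dropping to 0.26 at lag 2, reflects decaying short-term dependence rather than seasonality.
The dominant spike at lag 4 indicates a seasonal period of 4.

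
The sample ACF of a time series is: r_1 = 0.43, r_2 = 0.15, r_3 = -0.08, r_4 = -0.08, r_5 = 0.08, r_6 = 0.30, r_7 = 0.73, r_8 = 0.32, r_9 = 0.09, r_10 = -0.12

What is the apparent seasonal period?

The largest autocorrelation is r_7 = 0.73; the remaining lags stay at or below 0.43. The elevated value at lag 1 (0.43), dropping to 0.15 at lag 2, reflects decaying short-term dependence rather than seasonality.
The dominant spike at lag 7 indicates a seasonal period of 7.

7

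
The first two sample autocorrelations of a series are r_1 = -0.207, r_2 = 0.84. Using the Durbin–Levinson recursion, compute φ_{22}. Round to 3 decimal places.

φ_{22} = (r_2 − r_1²) / (1 − r_1²)
r_1² = (-0.207)² = 0.042849
Numerator = 0.84 − 0.0428 = 0.7972; denominator = 1 − 0.0428 = 0.9572
φ_{22} = 0.7972 / 0.9572 = 0.833

0.833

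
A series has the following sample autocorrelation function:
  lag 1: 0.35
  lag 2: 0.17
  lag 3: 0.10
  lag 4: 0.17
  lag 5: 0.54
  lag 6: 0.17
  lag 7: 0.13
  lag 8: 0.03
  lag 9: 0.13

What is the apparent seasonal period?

The largest autocorrelation is r_5 = 0.54; the remaining lags stay at or below 0.35. The elevated value at lag 1 (0.35), dropping to 0.17 at lag 2, reflects decaying short-term dependence rather than seasonality.
The dominant spike at lag 5 indicates a seasonal period of 5.

5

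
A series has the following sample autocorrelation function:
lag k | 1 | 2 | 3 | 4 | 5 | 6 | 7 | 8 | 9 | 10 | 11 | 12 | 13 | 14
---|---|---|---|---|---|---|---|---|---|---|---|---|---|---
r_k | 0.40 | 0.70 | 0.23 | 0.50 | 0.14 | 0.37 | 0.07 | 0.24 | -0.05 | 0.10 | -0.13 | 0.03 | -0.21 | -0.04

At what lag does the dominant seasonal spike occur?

2

The largest autocorrelation is r_2 = 0.70, with a weaker echo at lag 4 (0.50); the remaining lags stay at or below 0.40.
The dominant spike at lag 2 indicates a seasonal period of 2.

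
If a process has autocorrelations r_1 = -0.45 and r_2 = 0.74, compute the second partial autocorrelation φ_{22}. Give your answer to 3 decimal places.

0.674

φ_{22} = (r_2 − r_1²) / (1 − r_1²)
r_1² = (-0.45)² = 0.2025
Numerator = 0.74 − 0.2025 = 0.5375; denominator = 1 − 0.2025 = 0.7975
φ_{22} = 0.5375 / 0.7975 = 0.674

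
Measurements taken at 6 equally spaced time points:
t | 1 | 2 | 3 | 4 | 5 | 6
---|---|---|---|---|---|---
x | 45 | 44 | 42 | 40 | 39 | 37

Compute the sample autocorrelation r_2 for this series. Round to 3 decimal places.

0.063

Mean x̄ = (45 + 44 + 42 + 40 + 39 + 37)/6 = 41.1667
Deviations from mean: 3.8333, 2.8333, 0.8333, -1.1667, -2.1667, -4.1667
Σ(x_t−x̄)(x_{t+2}−x̄) = (3.1944) + (-3.3056) + (-1.8056) + (4.8611) = 2.9444
Denominator Σ(x_t−x̄)² = 46.8333
r_2 = 2.9444 / 46.8333 = 0.063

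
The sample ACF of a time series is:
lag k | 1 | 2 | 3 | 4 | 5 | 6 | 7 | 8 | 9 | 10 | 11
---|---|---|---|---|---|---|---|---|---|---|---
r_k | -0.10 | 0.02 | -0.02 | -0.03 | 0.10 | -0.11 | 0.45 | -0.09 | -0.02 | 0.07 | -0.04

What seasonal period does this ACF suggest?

The largest autocorrelation is r_7 = 0.45; the remaining lags stay at or below 0.10.
The dominant spike at lag 7 indicates a seasonal period of 7.

7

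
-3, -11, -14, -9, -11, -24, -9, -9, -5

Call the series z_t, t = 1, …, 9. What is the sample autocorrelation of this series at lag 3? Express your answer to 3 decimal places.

Mean z̄ = (-3 − 11 − 14 − 9 − 11 − 24 − 9 − 9 − 5)/9 = -10.5556
Numerator Σ_{t=1}^{6}(z_t−z̄)(z_{t+3}−z̄) = -14.7037
Denominator Σ(z_t−z̄)² = 288.2222
r_3 = -14.7037 / 288.2222 = -0.051

-0.051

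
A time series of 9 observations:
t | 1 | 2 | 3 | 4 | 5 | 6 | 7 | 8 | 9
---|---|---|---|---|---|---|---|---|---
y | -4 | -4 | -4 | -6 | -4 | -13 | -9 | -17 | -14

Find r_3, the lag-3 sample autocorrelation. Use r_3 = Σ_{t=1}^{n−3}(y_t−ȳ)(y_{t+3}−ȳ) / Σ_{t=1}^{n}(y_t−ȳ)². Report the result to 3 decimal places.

Mean ȳ = (-4 − 4 − 4 − 6 − 4 − 13 − 9 − 17 − 14)/9 = -8.3333
Σ(y_t−ȳ)(y_{t+3}−ȳ) = (10.1111) + (18.7778) + (-20.2222) + (-1.5556) + (-37.5556) + (26.4444) = -4.0000
Denominator Σ(y_t−ȳ)² = 210.0000
r_3 = -4.0000 / 210.0000 = -0.019

-0.019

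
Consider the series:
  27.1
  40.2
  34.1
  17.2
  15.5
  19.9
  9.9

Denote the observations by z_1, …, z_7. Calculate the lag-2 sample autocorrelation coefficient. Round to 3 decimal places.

-0.029

Mean z̄ = (27.1 + 40.2 + 34.1 + 17.2 + 15.5 + 19.9 + 9.9)/7 = 23.4143
Deviations from mean: 3.6857, 16.7857, 10.6857, -6.2143, -7.9143, -3.5143, -13.5143
Numerator Σ_{t=1}^{5}(z_t−z̄)(z_{t+2}−z̄) = -20.7018
Denominator Σ(z_t−z̄)² = 705.7686
r_2 = -20.7018 / 705.7686 = -0.029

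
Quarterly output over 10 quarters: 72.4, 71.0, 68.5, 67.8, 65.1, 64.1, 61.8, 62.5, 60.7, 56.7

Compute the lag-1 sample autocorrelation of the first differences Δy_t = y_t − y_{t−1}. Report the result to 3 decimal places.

First differences Δy: -1.4, -2.5, -0.7, -2.7, -1.0, -2.3, 0.7, -1.8, -4.0
Mean of differences = -1.7444
Numerator Σ(Δy_t−Δȳ)(Δy_{t+1}−Δȳ) = -4.5409
Denominator Σ(Δy_t−Δȳ)² = 14.6222
r_1(Δy) = -4.5409 / 14.6222 = -0.311

-0.311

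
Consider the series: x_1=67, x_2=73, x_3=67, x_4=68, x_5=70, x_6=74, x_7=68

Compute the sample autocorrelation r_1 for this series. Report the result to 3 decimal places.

Mean x̄ = (67 + 73 + 67 + 68 + 70 + 74 + 68)/7 = 69.5714
Deviations from mean: -2.5714, 3.4286, -2.5714, -1.5714, 0.4286, 4.4286, -1.5714
Numerator Σ_{t=1}^{6}(x_t−x̄)(x_{t+1}−x̄) = -19.3265
Denominator Σ(x_t−x̄)² = 49.7143
r_1 = -19.3265 / 49.7143 = -0.389

-0.389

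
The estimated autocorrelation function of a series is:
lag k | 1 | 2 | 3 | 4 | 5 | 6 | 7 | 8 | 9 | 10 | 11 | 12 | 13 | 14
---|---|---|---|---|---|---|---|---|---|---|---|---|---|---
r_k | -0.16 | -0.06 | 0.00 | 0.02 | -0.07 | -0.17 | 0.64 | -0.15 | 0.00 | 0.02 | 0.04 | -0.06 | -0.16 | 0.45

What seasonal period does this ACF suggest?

The largest autocorrelation is r_7 = 0.64, with a weaker echo at lag 14 (0.45); the remaining lags stay at or below 0.04.
The dominant spike at lag 7 indicates a seasonal period of 7.

7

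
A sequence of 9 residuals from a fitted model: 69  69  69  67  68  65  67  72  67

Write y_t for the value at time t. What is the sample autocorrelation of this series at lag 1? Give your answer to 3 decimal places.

Mean ȳ = (69 + 69 + 69 + 67 + 68 + 65 + 67 + 72 + 67)/9 = 68.1111
Numerator Σ_{t=1}^{8}(y_t−ȳ)(y_{t+1}−ȳ) = -4.1235
Denominator Σ(y_t−ȳ)² = 30.8889
r_1 = -4.1235 / 30.8889 = -0.133

-0.133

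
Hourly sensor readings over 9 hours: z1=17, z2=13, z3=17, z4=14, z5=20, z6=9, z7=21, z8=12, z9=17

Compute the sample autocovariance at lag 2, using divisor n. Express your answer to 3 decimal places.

8.672

Mean z̄ = (17 + 13 + 17 + 14 + 20 + 9 + 21 + 12 + 17)/9 = 15.5556
Σ_{t=1}^{7}(z_t−z̄)(z_{t+2}−z̄) = 78.0494
γ_2 = 78.0494 / 9 = 8.672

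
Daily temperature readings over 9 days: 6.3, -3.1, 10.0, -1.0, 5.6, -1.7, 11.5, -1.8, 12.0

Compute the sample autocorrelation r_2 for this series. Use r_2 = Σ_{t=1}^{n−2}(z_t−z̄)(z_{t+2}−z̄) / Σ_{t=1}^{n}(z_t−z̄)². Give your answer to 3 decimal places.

Mean z̄ = (6.3 − 3.1 + 10.0 − 1.0 + 5.6 − 1.7 + 11.5 − 1.8 + 12.0)/9 = 4.2000
Numerator Σ_{t=1}^{7}(z_t−z̄)(z_{t+2}−z̄) = 191.5000
Denominator Σ(z_t−z̄)² = 305.2800
r_2 = 191.5000 / 305.2800 = 0.627

0.627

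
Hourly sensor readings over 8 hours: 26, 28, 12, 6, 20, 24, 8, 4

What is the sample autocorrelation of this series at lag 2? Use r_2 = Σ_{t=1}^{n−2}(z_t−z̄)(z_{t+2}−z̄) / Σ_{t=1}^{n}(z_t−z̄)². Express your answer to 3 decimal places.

-0.593

Mean z̄ = (26 + 28 + 12 + 6 + 20 + 24 + 8 + 4)/8 = 16.0000
Σ(z_t−z̄)(z_{t+2}−z̄) = (-40.0000) + (-120.0000) + (-16.0000) + (-80.0000) + (-32.0000) + (-96.0000) = -384.0000
Denominator Σ(z_t−z̄)² = 648.0000
r_2 = -384.0000 / 648.0000 = -0.593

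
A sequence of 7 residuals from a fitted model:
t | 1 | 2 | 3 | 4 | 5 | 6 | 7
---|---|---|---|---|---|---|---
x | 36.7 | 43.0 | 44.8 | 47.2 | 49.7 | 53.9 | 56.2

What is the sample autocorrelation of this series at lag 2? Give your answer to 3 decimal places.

Mean x̄ = (36.7 + 43.0 + 44.8 + 47.2 + 49.7 + 53.9 + 56.2)/7 = 47.3571
Deviations from mean: -10.6571, -4.3571, -2.5571, -0.1571, 2.3429, 6.5429, 8.8429
Numerator Σ_{t=1}^{5}(x_t−x̄)(x_{t+2}−x̄) = 41.6349
Denominator Σ(x_t−x̄)² = 265.6171
r_2 = 41.6349 / 265.6171 = 0.157

0.157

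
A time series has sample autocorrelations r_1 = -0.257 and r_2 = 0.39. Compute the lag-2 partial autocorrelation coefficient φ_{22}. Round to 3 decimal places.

φ_{22} = (r_2 − r_1²) / (1 − r_1²)
r_1² = (-0.257)² = 0.066049
Numerator = 0.39 − 0.0660 = 0.3240; denominator = 1 − 0.0660 = 0.9340
φ_{22} = 0.3240 / 0.9340 = 0.347

0.347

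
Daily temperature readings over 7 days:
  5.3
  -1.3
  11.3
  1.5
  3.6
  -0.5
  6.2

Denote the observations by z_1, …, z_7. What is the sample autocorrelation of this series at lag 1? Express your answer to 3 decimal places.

-0.635

Mean z̄ = (5.3 − 1.3 + 11.3 + 1.5 + 3.6 − 0.5 + 6.2)/7 = 3.7286
Σ(z_t−z̄)(z_{t+1}−z̄) = (-7.9020) + (-38.0735) + (-16.8735) + (0.2865) + (0.5437) + (-10.4506) = -72.4694
Denominator Σ(z_t−z̄)² = 114.0543
r_1 = -72.4694 / 114.0543 = -0.635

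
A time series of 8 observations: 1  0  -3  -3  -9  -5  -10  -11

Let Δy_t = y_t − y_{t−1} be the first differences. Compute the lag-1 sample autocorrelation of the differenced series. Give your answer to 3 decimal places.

-0.832

First differences Δy: -1, -3, 0, -6, 4, -5, -1
Mean of differences = -1.7143
Numerator Σ(Δy_t−Δȳ)(Δy_{t+1}−Δȳ) = -56.0816
Denominator Σ(Δy_t−Δȳ)² = 67.4286
r_1(Δy) = -56.0816 / 67.4286 = -0.832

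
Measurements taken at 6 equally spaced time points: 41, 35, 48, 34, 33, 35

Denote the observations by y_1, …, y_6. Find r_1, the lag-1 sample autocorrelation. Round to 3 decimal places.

-0.268

Mean ȳ = (41 + 35 + 48 + 34 + 33 + 35)/6 = 37.6667
Σ(y_t−ȳ)(y_{t+1}−ȳ) = (-8.8889) + (-27.5556) + (-37.8889) + (17.1111) + (12.4444) = -44.7778
Denominator Σ(y_t−ȳ)² = 167.3333
r_1 = -44.7778 / 167.3333 = -0.268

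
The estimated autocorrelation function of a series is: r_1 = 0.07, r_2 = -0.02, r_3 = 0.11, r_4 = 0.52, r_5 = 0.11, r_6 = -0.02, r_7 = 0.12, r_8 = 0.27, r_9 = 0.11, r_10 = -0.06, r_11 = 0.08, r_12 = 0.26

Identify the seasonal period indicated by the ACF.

4

The largest autocorrelation is r_4 = 0.52, with weaker echoes at lags 8 (0.27) and 12 (0.26); the remaining lags stay at or below 0.12.
The dominant spike at lag 4 indicates a seasonal period of 4.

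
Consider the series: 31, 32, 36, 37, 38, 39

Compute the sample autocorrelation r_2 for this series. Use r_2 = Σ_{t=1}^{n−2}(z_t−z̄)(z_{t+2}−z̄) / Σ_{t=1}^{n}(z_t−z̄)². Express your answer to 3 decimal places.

-0.019

Mean z̄ = (31 + 32 + 36 + 37 + 38 + 39)/6 = 35.5000
Deviations from mean: -4.5000, -3.5000, 0.5000, 1.5000, 2.5000, 3.5000
Σ(z_t−z̄)(z_{t+2}−z̄) = (-2.2500) + (-5.2500) + (1.2500) + (5.2500) = -1.0000
Denominator Σ(z_t−z̄)² = 53.5000
r_2 = -1.0000 / 53.5000 = -0.019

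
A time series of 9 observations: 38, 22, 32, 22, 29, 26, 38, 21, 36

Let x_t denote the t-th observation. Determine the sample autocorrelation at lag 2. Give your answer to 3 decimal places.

0.470

Mean x̄ = (38 + 22 + 32 + 22 + 29 + 26 + 38 + 21 + 36)/9 = 29.3333
Σ(x_t−x̄)(x_{t+2}−x̄) = (23.1111) + (53.7778) + (-0.8889) + (24.4444) + (-2.8889) + (27.7778) + (57.7778) = 183.1111
Denominator Σ(x_t−x̄)² = 390.0000
r_2 = 183.1111 / 390.0000 = 0.470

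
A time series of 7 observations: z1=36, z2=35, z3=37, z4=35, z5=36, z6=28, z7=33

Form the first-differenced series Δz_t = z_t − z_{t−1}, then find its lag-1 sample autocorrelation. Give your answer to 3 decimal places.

-0.613

First differences Δz: -1, 2, -2, 1, -8, 5
Mean of differences = -0.5000
Numerator Σ(Δz_t−Δz̄)(Δz_{t+1}−Δz̄) = -59.7500
Denominator Σ(Δz_t−Δz̄)² = 97.5000
r_1(Δz) = -59.7500 / 97.5000 = -0.613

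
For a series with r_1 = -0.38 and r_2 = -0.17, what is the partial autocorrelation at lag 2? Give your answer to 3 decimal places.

φ_{22} = (r_2 − r_1²) / (1 − r_1²)
r_1² = (-0.38)² = 0.1444
Numerator = -0.17 − 0.1444 = -0.3144; denominator = 1 − 0.1444 = 0.8556
φ_{22} = -0.3144 / 0.8556 = -0.367

-0.367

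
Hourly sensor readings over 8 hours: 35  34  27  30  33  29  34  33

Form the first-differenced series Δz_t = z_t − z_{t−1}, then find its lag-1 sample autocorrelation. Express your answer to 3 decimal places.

-0.385

First differences Δz: -1, -7, 3, 3, -4, 5, -1
Mean of differences = -0.2857
Numerator Σ(Δz_t−Δz̄)(Δz_{t+1}−Δz̄) = -42.0816
Denominator Σ(Δz_t−Δz̄)² = 109.4286
r_1(Δz) = -42.0816 / 109.4286 = -0.385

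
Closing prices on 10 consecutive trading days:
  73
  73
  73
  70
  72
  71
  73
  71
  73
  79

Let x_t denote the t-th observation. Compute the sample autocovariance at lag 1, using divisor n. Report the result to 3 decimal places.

Mean x̄ = (73 + 73 + 73 + 70 + 72 + 71 + 73 + 71 + 73 + 79)/10 = 72.8000
Σ_{t=1}^{9}(x_t−x̄)(x_{t+1}−x̄) = 3.3600
γ_1 = 3.3600 / 10 = 0.336

0.336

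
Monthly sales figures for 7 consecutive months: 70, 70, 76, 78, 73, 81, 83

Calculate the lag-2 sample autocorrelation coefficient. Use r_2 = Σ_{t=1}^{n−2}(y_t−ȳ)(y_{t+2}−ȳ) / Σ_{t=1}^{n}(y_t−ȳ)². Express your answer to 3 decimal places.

-0.146

Mean ȳ = (70 + 70 + 76 + 78 + 73 + 81 + 83)/7 = 75.8571
Deviations from mean: -5.8571, -5.8571, 0.1429, 2.1429, -2.8571, 5.1429, 7.1429
Numerator Σ_{t=1}^{5}(y_t−ȳ)(y_{t+2}−ȳ) = -23.1837
Denominator Σ(y_t−ȳ)² = 158.8571
r_2 = -23.1837 / 158.8571 = -0.146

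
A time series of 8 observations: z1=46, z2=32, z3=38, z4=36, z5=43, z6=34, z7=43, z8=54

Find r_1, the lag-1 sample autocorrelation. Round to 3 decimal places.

-0.055

Mean z̄ = (46 + 32 + 38 + 36 + 43 + 34 + 43 + 54)/8 = 40.7500
Deviations from mean: 5.2500, -8.7500, -2.7500, -4.7500, 2.2500, -6.7500, 2.2500, 13.2500
Σ(z_t−z̄)(z_{t+1}−z̄) = (-45.9375) + (24.0625) + (13.0625) + (-10.6875) + (-15.1875) + (-15.1875) + (29.8125) = -20.0625
Denominator Σ(z_t−z̄)² = 365.5000
r_1 = -20.0625 / 365.5000 = -0.055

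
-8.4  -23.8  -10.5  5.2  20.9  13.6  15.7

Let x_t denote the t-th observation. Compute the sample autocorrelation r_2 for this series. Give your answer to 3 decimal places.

Mean x̄ = (-8.4 − 23.8 − 10.5 + 5.2 + 20.9 + 13.6 + 15.7)/7 = 1.8143
Deviations from mean: -10.2143, -25.6143, -12.3143, 3.3857, 19.0857, 11.7857, 13.8857
Numerator Σ_{t=1}^{5}(x_t−x̄)(x_{t+2}−x̄) = 108.9539
Denominator Σ(x_t−x̄)² = 1619.5086
r_2 = 108.9539 / 1619.5086 = 0.067

0.067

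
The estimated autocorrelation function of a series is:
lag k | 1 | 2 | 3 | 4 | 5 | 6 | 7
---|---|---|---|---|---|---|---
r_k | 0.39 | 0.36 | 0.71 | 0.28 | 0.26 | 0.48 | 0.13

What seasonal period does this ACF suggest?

The largest autocorrelation is r_3 = 0.71, with a weaker echo at lag 6 (0.48); the remaining lags stay at or below 0.39. The elevated value at lag 1 (0.39), dropping to 0.36 at lag 2, reflects decaying short-term dependence rather than seasonality.
The dominant spike at lag 3 indicates a seasonal period of 3.

3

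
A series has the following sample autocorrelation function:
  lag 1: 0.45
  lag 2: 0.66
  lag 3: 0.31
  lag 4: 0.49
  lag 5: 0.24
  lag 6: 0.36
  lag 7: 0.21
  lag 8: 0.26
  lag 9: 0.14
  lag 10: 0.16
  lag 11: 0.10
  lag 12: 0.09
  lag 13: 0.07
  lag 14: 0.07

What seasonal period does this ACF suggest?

2

The largest autocorrelation is r_2 = 0.66, with a weaker echo at lag 4 (0.49); the remaining lags stay at or below 0.45.
The dominant spike at lag 2 indicates a seasonal period of 2.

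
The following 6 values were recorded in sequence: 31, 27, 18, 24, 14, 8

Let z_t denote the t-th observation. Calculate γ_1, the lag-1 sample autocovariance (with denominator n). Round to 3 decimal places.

16.981

Mean z̄ = (31 + 27 + 18 + 24 + 14 + 8)/6 = 20.3333
Deviations: 10.6667, 6.6667, -2.3333, 3.6667, -6.3333, -12.3333
Σ_{t=1}^{5}(z_t−z̄)(z_{t+1}−z̄) = 101.8889
γ_1 = 101.8889 / 6 = 16.981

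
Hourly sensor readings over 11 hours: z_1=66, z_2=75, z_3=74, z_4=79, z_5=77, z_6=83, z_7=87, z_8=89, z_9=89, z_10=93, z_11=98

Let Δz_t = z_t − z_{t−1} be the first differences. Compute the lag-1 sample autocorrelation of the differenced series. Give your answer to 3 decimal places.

First differences Δz: 9, -1, 5, -2, 6, 4, 2, 0, 4, 5
Mean of differences = 3.2000
Numerator Σ(Δz_t−Δz̄)(Δz_{t+1}−Δz̄) = -51.8400
Denominator Σ(Δz_t−Δz̄)² = 105.6000
r_1(Δz) = -51.8400 / 105.6000 = -0.491

-0.491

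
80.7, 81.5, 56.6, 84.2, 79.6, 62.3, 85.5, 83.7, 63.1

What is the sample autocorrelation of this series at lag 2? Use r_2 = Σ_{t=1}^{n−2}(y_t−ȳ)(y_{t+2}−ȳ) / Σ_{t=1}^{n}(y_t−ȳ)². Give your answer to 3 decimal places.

-0.429

Mean ȳ = (80.7 + 81.5 + 56.6 + 84.2 + 79.6 + 62.3 + 85.5 + 83.7 + 63.1)/9 = 75.2444
Numerator Σ_{t=1}^{7}(y_t−ȳ)(y_{t+2}−ȳ) = -432.1573
Denominator Σ(y_t−ȳ)² = 1007.4022
r_2 = -432.1573 / 1007.4022 = -0.429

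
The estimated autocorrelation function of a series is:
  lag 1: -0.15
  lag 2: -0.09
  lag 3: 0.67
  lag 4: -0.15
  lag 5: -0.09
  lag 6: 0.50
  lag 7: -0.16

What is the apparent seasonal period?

3

The largest autocorrelation is r_3 = 0.67, with a weaker echo at lag 6 (0.50); the remaining lags stay at or below -0.09.
The dominant spike at lag 3 indicates a seasonal period of 3.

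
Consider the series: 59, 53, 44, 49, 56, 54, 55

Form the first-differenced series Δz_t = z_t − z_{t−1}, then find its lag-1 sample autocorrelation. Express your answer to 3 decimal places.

First differences Δz: -6, -9, 5, 7, -2, 1
Mean of differences = -0.6667
Numerator Σ(Δz_t−Δz̄)(Δz_{t+1}−Δz̄) = 28.2222
Denominator Σ(Δz_t−Δz̄)² = 193.3333
r_1(Δz) = 28.2222 / 193.3333 = 0.146

0.146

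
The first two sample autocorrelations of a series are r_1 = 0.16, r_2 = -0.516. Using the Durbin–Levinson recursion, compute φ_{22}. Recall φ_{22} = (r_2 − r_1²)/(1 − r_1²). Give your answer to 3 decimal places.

-0.556

φ_{22} = (r_2 − r_1²) / (1 − r_1²)
r_1² = (0.16)² = 0.0256
Numerator = -0.516 − 0.0256 = -0.5416; denominator = 1 − 0.0256 = 0.9744
φ_{22} = -0.5416 / 0.9744 = -0.556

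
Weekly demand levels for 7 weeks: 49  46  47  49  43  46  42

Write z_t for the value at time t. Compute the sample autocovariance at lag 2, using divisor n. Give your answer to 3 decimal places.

1.714

Mean z̄ = (49 + 46 + 47 + 49 + 43 + 46 + 42)/7 = 46.0000
Σ_{t=1}^{5}(z_t−z̄)(z_{t+2}−z̄) = 12.0000
γ_2 = 12.0000 / 7 = 1.714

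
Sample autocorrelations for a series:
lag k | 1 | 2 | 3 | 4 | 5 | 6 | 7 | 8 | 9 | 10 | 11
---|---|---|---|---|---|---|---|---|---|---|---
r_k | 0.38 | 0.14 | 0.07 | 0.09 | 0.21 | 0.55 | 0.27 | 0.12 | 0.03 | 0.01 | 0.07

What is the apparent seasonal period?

6

The largest autocorrelation is r_6 = 0.55; the remaining lags stay at or below 0.38. The elevated value at lag 1 (0.38), dropping to 0.14 at lag 2, reflects decaying short-term dependence rather than seasonality.
The dominant spike at lag 6 indicates a seasonal period of 6.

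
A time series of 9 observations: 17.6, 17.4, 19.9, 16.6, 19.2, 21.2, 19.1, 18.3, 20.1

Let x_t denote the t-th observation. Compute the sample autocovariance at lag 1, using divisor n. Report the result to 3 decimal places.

Mean x̄ = (17.6 + 17.4 + 19.9 + 16.6 + 19.2 + 21.2 + 19.1 + 18.3 + 20.1)/9 = 18.8222
Σ_{t=1}^{8}(x_t−x̄)(x_{t+1}−x̄) = -2.2827
γ_1 = -2.2827 / 9 = -0.254

-0.254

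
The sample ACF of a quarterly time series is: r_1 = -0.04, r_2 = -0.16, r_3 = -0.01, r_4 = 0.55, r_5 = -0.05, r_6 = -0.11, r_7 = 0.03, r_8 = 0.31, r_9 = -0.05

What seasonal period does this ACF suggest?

4

The largest autocorrelation is r_4 = 0.55, with a weaker echo at lag 8 (0.31); the remaining lags stay at or below 0.03.
The dominant spike at lag 4 indicates a seasonal period of 4.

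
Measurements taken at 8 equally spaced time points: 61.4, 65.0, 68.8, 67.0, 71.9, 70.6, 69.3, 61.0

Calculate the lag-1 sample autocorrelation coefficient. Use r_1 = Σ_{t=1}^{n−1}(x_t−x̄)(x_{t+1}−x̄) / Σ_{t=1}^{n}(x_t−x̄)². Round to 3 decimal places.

Mean x̄ = (61.4 + 65.0 + 68.8 + 67.0 + 71.9 + 70.6 + 69.3 + 61.0)/8 = 66.8750
Deviations from mean: -5.4750, -1.8750, 1.9250, 0.1250, 5.0250, 3.7250, 2.4250, -5.8750
Σ(x_t−x̄)(x_{t+1}−x̄) = (10.2656) + (-3.6094) + (0.2406) + (0.6281) + (18.7181) + (9.0331) + (-14.2469) = 21.0294
Denominator Σ(x_t−x̄)² = 116.7350
r_1 = 21.0294 / 116.7350 = 0.180

0.180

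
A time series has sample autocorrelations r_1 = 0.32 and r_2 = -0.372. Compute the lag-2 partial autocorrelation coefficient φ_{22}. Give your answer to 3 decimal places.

φ_{22} = (r_2 − r_1²) / (1 − r_1²)
r_1² = (0.32)² = 0.1024
Numerator = -0.372 − 0.1024 = -0.4744; denominator = 1 − 0.1024 = 0.8976
φ_{22} = -0.4744 / 0.8976 = -0.529

-0.529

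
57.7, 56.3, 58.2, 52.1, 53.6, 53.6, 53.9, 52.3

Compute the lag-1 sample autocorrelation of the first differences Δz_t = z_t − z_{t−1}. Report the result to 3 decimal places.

-0.605

First differences Δz: -1.4, 1.9, -6.1, 1.5, 0.0, 0.3, -1.6
Mean of differences = -0.7714
Numerator Σ(Δz_t−Δz̄)(Δz_{t+1}−Δz̄) = -26.3265
Denominator Σ(Δz_t−Δz̄)² = 43.5143
r_1(Δz) = -26.3265 / 43.5143 = -0.605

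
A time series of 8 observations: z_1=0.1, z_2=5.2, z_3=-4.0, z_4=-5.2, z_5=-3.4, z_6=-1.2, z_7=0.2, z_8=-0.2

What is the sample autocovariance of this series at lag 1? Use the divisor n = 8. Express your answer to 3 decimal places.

Mean z̄ = (0.1 + 5.2 − 4.0 − 5.2 − 3.4 − 1.2 + 0.2 − 0.2)/8 = -1.0625
Σ_{t=1}^{7}(z_t−z̄)(z_{t+1}−z̄) = 11.9461
γ_1 = 11.9461 / 8 = 1.493

1.493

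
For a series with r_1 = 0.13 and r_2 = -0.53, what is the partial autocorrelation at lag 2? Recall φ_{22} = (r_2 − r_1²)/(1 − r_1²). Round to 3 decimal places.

-0.556

φ_{22} = (r_2 − r_1²) / (1 − r_1²)
r_1² = (0.13)² = 0.0169
Numerator = -0.53 − 0.0169 = -0.5469; denominator = 1 − 0.0169 = 0.9831
φ_{22} = -0.5469 / 0.9831 = -0.556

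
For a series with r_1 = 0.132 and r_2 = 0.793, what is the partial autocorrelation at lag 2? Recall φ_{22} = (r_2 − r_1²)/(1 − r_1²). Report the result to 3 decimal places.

φ_{22} = (r_2 − r_1²) / (1 − r_1²)
r_1² = (0.132)² = 0.017424
Numerator = 0.793 − 0.0174 = 0.7756; denominator = 1 − 0.0174 = 0.9826
φ_{22} = 0.7756 / 0.9826 = 0.789

0.789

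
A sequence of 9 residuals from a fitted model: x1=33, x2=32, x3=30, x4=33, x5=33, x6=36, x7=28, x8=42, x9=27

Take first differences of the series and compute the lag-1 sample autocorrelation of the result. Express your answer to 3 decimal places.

First differences Δx: -1, -2, 3, 0, 3, -8, 14, -15
Mean of differences = -0.7500
Numerator Σ(Δx_t−Δx̄)(Δx_{t+1}−Δx̄) = -343.0625
Denominator Σ(Δx_t−Δx̄)² = 503.5000
r_1(Δx) = -343.0625 / 503.5000 = -0.681

-0.681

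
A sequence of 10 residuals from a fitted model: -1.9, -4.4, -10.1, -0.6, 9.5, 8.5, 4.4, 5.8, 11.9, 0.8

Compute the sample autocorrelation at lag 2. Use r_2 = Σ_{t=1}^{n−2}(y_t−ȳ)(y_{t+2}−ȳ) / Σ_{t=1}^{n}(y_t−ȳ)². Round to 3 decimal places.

Mean ȳ = (-1.9 − 4.4 − 10.1 − 0.6 + 9.5 + 8.5 + 4.4 + 5.8 + 11.9 + 0.8)/10 = 2.3900
Numerator Σ_{t=1}^{8}(y_t−ȳ)(y_{t+2}−ȳ) = 15.6308
Denominator Σ(y_t−ȳ)² = 425.9690
r_2 = 15.6308 / 425.9690 = 0.037

0.037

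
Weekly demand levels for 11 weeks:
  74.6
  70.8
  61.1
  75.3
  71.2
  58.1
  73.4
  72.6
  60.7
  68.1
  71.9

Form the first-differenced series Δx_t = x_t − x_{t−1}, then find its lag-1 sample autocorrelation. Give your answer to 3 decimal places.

First differences Δx: -3.8, -9.7, 14.2, -4.1, -13.1, 15.3, -0.8, -11.9, 7.4, 3.8
Mean of differences = -0.2700
Numerator Σ(Δx_t−Δx̄)(Δx_{t+1}−Δx̄) = -369.2819
Denominator Σ(Δx_t−Δx̄)² = 943.4010
r_1(Δx) = -369.2819 / 943.4010 = -0.391

-0.391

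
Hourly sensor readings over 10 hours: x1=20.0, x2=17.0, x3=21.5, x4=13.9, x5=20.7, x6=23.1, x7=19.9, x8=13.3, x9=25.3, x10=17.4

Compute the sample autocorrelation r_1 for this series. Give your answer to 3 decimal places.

Mean x̄ = (20.0 + 17.0 + 21.5 + 13.9 + 20.7 + 23.1 + 19.9 + 13.3 + 25.3 + 17.4)/10 = 19.2100
Numerator Σ_{t=1}^{9}(x_t−x̄)(x_{t+1}−x̄) = -69.4911
Denominator Σ(x_t−x̄)² = 132.0690
r_1 = -69.4911 / 132.0690 = -0.526

-0.526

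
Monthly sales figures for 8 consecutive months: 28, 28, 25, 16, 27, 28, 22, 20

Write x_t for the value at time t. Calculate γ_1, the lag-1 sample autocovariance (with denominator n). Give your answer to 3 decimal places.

Mean x̄ = (28 + 28 + 25 + 16 + 27 + 28 + 22 + 20)/8 = 24.2500
Deviations: 3.7500, 3.7500, 0.7500, -8.2500, 2.7500, 3.7500, -2.2500, -4.2500
Σ_{t=1}^{7}(x_t−x̄)(x_{t+1}−x̄) = -0.5625
γ_1 = -0.5625 / 8 = -0.070

-0.070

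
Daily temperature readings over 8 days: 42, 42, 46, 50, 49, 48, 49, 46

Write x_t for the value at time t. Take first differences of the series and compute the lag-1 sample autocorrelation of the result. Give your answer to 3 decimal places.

0.112

First differences Δx: 0, 4, 4, -1, -1, 1, -3
Mean of differences = 0.5714
Numerator Σ(Δx_t−Δx̄)(Δx_{t+1}−Δx̄) = 4.6735
Denominator Σ(Δx_t−Δx̄)² = 41.7143
r_1(Δx) = 4.6735 / 41.7143 = 0.112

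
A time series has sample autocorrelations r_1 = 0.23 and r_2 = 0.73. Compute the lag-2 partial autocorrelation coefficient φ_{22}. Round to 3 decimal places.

0.715

φ_{22} = (r_2 − r_1²) / (1 − r_1²)
r_1² = (0.23)² = 0.0529
Numerator = 0.73 − 0.0529 = 0.6771; denominator = 1 − 0.0529 = 0.9471
φ_{22} = 0.6771 / 0.9471 = 0.715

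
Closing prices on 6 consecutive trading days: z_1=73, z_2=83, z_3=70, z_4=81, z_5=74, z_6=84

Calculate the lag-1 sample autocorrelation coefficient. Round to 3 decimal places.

Mean z̄ = (73 + 83 + 70 + 81 + 74 + 84)/6 = 77.5000
Deviations from mean: -4.5000, 5.5000, -7.5000, 3.5000, -3.5000, 6.5000
Numerator Σ_{t=1}^{5}(z_t−z̄)(z_{t+1}−z̄) = -127.2500
Denominator Σ(z_t−z̄)² = 173.5000
r_1 = -127.2500 / 173.5000 = -0.733

-0.733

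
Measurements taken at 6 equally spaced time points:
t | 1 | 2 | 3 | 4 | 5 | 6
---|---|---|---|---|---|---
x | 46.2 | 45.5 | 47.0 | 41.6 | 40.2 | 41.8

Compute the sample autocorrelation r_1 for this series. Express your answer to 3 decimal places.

Mean x̄ = (46.2 + 45.5 + 47.0 + 41.6 + 40.2 + 41.8)/6 = 43.7167
Deviations from mean: 2.4833, 1.7833, 3.2833, -2.1167, -3.5167, -1.9167
Numerator Σ_{t=1}^{5}(x_t−x̄)(x_{t+1}−x̄) = 17.5181
Denominator Σ(x_t−x̄)² = 40.6483
r_1 = 17.5181 / 40.6483 = 0.431

0.431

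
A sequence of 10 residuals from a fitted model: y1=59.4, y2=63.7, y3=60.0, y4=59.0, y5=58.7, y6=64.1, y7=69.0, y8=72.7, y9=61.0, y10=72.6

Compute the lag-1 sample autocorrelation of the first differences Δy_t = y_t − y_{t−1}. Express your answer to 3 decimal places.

First differences Δy: 4.3, -3.7, -1.0, -0.3, 5.4, 4.9, 3.7, -11.7, 11.6
Mean of differences = 1.4667
Numerator Σ(Δy_t−Δȳ)(Δy_{t+1}−Δȳ) = -146.1411
Denominator Σ(Δy_t−Δȳ)² = 352.2200
r_1(Δy) = -146.1411 / 352.2200 = -0.415

-0.415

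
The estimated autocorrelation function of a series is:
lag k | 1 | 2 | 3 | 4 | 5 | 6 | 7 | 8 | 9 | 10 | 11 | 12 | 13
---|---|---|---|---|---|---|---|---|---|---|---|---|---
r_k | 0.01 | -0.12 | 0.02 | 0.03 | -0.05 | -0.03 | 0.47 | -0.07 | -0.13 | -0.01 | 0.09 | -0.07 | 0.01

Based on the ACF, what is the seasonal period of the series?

The largest autocorrelation is r_7 = 0.47; the remaining lags stay at or below 0.09.
The dominant spike at lag 7 indicates a seasonal period of 7.

7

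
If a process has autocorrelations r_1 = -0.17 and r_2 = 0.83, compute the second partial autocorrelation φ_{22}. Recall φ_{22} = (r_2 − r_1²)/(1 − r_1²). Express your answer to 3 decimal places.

0.825

φ_{22} = (r_2 − r_1²) / (1 − r_1²)
r_1² = (-0.17)² = 0.0289
Numerator = 0.83 − 0.0289 = 0.8011; denominator = 1 − 0.0289 = 0.9711
φ_{22} = 0.8011 / 0.9711 = 0.825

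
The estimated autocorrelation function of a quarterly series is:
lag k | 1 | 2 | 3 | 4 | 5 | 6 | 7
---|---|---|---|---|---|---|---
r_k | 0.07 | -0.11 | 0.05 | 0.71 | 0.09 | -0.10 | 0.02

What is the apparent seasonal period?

4

The largest autocorrelation is r_4 = 0.71; the remaining lags stay at or below 0.09.
The dominant spike at lag 4 indicates a seasonal period of 4.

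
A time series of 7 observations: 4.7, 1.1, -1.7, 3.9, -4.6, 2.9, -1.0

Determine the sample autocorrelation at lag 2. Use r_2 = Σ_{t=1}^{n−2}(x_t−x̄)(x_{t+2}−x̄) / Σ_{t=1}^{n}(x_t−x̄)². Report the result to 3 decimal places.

Mean x̄ = (4.7 + 1.1 − 1.7 + 3.9 − 4.6 + 2.9 − 1.0)/7 = 0.7571
Deviations from mean: 3.9429, 0.3429, -2.4571, 3.1429, -5.3571, 2.1429, -1.7571
Numerator Σ_{t=1}^{5}(x_t−x̄)(x_{t+2}−x̄) = 20.7006
Denominator Σ(x_t−x̄)² = 67.9571
r_2 = 20.7006 / 67.9571 = 0.305

0.305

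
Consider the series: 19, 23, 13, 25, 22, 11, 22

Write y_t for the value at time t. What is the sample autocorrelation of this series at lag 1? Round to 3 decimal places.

Mean ȳ = (19 + 23 + 13 + 25 + 22 + 11 + 22)/7 = 19.2857
Deviations from mean: -0.2857, 3.7143, -6.2857, 5.7143, 2.7143, -8.2857, 2.7143
Numerator Σ_{t=1}^{6}(y_t−ȳ)(y_{t+1}−ȳ) = -89.7959
Denominator Σ(y_t−ȳ)² = 169.4286
r_1 = -89.7959 / 169.4286 = -0.530

-0.530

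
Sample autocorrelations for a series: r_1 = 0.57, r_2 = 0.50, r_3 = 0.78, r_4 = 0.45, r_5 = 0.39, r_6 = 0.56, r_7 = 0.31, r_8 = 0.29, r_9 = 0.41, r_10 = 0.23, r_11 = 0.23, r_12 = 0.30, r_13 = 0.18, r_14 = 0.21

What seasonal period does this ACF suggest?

The largest autocorrelation is r_3 = 0.78; the remaining lags stay at or below 0.57. The elevated value at lag 1 (0.57), dropping to 0.50 at lag 2, reflects decaying short-term dependence rather than seasonality.
The dominant spike at lag 3 indicates a seasonal period of 3.

3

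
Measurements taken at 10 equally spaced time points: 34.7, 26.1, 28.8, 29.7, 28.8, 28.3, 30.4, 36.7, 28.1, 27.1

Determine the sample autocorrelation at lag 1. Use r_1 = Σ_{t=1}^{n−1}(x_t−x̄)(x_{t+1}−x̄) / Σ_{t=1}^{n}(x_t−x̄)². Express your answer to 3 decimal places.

Mean x̄ = (34.7 + 26.1 + 28.8 + 29.7 + 28.8 + 28.3 + 30.4 + 36.7 + 28.1 + 27.1)/10 = 29.8700
Numerator Σ_{t=1}^{9}(x_t−x̄)(x_{t+1}−x̄) = -16.5299
Denominator Σ(x_t−x̄)² = 100.0610
r_1 = -16.5299 / 100.0610 = -0.165

-0.165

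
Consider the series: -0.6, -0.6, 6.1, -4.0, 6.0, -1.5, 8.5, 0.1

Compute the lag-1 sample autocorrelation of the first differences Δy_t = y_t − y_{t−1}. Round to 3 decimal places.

-0.852

First differences Δy: 0.0, 6.7, -10.1, 10.0, -7.5, 10.0, -8.4
Mean of differences = 0.1000
Numerator Σ(Δy_t−Δȳ)(Δy_{t+1}−Δȳ) = -403.5900
Denominator Σ(Δy_t−Δȳ)² = 473.6400
r_1(Δy) = -403.5900 / 473.6400 = -0.852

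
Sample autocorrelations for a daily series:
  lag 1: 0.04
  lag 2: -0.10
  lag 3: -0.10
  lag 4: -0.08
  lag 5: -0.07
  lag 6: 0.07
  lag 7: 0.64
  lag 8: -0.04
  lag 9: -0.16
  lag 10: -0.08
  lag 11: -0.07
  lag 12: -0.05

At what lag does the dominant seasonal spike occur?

7

The largest autocorrelation is r_7 = 0.64; the remaining lags stay at or below 0.07.
The dominant spike at lag 7 indicates a seasonal period of 7.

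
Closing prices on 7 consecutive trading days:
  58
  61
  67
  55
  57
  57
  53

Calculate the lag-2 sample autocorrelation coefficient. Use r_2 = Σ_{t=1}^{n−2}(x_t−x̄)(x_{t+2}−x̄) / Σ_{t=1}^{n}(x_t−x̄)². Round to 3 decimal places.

-0.092

Mean x̄ = (58 + 61 + 67 + 55 + 57 + 57 + 53)/7 = 58.2857
Deviations from mean: -0.2857, 2.7143, 8.7143, -3.2857, -1.2857, -1.2857, -5.2857
Σ(x_t−x̄)(x_{t+2}−x̄) = (-2.4898) + (-8.9184) + (-11.2041) + (4.2245) + (6.7959) = -11.5918
Denominator Σ(x_t−x̄)² = 125.4286
r_2 = -11.5918 / 125.4286 = -0.092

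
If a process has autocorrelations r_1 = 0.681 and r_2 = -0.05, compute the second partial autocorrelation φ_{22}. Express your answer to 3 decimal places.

φ_{22} = (r_2 − r_1²) / (1 − r_1²)
r_1² = (0.681)² = 0.463761
Numerator = -0.05 − 0.4638 = -0.5138; denominator = 1 − 0.4638 = 0.5362
φ_{22} = -0.5138 / 0.5362 = -0.958

-0.958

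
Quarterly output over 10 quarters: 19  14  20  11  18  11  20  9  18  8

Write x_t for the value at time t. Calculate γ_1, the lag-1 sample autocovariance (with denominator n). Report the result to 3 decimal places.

-14.184

Mean x̄ = (19 + 14 + 20 + 11 + 18 + 11 + 20 + 9 + 18 + 8)/10 = 14.8000
Σ_{t=1}^{9}(x_t−x̄)(x_{t+1}−x̄) = -141.8400
γ_1 = -141.8400 / 10 = -14.184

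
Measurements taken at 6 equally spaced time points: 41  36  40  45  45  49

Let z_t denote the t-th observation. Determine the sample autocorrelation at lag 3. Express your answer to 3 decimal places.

-0.345

Mean z̄ = (41 + 36 + 40 + 45 + 45 + 49)/6 = 42.6667
Deviations from mean: -1.6667, -6.6667, -2.6667, 2.3333, 2.3333, 6.3333
Σ(z_t−z̄)(z_{t+3}−z̄) = (-3.8889) + (-15.5556) + (-16.8889) = -36.3333
Denominator Σ(z_t−z̄)² = 105.3333
r_3 = -36.3333 / 105.3333 = -0.345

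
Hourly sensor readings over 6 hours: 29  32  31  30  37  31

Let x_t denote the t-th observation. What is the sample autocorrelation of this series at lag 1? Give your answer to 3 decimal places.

Mean x̄ = (29 + 32 + 31 + 30 + 37 + 31)/6 = 31.6667
Numerator Σ_{t=1}^{5}(x_t−x̄)(x_{t+1}−x̄) = -12.4444
Denominator Σ(x_t−x̄)² = 39.3333
r_1 = -12.4444 / 39.3333 = -0.316

-0.316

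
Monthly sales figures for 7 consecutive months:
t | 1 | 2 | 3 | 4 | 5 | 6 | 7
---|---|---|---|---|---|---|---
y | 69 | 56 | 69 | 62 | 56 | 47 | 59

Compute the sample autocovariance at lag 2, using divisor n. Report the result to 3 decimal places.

Mean ȳ = (69 + 56 + 69 + 62 + 56 + 47 + 59)/7 = 59.7143
Deviations: 9.2857, -3.7143, 9.2857, 2.2857, -3.7143, -12.7143, -0.7143
Σ_{t=1}^{5}(y_t−ȳ)(y_{t+2}−ȳ) = 16.8367
γ_2 = 16.8367 / 7 = 2.405

2.405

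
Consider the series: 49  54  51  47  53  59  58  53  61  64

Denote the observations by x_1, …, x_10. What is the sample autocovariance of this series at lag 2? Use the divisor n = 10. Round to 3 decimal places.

Mean x̄ = (49 + 54 + 51 + 47 + 53 + 59 + 58 + 53 + 61 + 64)/10 = 54.9000
Σ_{t=1}^{8}(x_t−x̄)(x_{t+2}−x̄) = -6.9200
γ_2 = -6.9200 / 10 = -0.692

-0.692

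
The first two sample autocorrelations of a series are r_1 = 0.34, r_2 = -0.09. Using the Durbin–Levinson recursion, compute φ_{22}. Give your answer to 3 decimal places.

φ_{22} = (r_2 − r_1²) / (1 − r_1²)
r_1² = (0.34)² = 0.1156
Numerator = -0.09 − 0.1156 = -0.2056; denominator = 1 − 0.1156 = 0.8844
φ_{22} = -0.2056 / 0.8844 = -0.232

-0.232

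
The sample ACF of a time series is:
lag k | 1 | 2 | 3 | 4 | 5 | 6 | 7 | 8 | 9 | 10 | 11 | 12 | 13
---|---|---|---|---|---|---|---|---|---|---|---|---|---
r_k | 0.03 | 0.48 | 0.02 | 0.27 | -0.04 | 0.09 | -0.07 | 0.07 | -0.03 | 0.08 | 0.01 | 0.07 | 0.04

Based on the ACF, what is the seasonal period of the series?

The largest autocorrelation is r_2 = 0.48, with a weaker echo at lag 4 (0.27); the remaining lags stay at or below 0.09.
The dominant spike at lag 2 indicates a seasonal period of 2.

2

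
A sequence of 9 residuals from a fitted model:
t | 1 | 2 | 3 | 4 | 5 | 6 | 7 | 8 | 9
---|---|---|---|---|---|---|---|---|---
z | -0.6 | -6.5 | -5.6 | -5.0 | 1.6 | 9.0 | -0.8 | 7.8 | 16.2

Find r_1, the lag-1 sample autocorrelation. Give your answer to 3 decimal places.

0.384

Mean z̄ = (-0.6 − 6.5 − 5.6 − 5.0 + 1.6 + 9.0 − 0.8 + 7.8 + 16.2)/9 = 1.7889
Numerator Σ_{t=1}^{8}(z_t−z̄)(z_{t+1}−z̄) = 183.5254
Denominator Σ(z_t−z̄)² = 477.6489
r_1 = 183.5254 / 477.6489 = 0.384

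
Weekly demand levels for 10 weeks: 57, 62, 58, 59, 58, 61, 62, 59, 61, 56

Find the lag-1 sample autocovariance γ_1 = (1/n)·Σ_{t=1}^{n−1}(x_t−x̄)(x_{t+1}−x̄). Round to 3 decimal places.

Mean x̄ = (57 + 62 + 58 + 59 + 58 + 61 + 62 + 59 + 61 + 56)/10 = 59.3000
Σ_{t=1}^{9}(x_t−x̄)(x_{t+1}−x̄) = -13.4900
γ_1 = -13.4900 / 10 = -1.349

-1.349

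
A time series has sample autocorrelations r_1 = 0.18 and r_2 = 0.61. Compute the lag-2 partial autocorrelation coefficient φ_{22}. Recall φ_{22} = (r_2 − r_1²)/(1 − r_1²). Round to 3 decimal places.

0.597

φ_{22} = (r_2 − r_1²) / (1 − r_1²)
r_1² = (0.18)² = 0.0324
Numerator = 0.61 − 0.0324 = 0.5776; denominator = 1 − 0.0324 = 0.9676
φ_{22} = 0.5776 / 0.9676 = 0.597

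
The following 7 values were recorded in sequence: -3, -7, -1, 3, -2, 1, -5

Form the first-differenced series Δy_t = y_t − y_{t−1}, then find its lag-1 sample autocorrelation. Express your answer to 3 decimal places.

First differences Δy: -4, 6, 4, -5, 3, -6
Mean of differences = -0.3333
Numerator Σ(Δy_t−Δȳ)(Δy_{t+1}−Δȳ) = -50.4444
Denominator Σ(Δy_t−Δȳ)² = 137.3333
r_1(Δy) = -50.4444 / 137.3333 = -0.367

-0.367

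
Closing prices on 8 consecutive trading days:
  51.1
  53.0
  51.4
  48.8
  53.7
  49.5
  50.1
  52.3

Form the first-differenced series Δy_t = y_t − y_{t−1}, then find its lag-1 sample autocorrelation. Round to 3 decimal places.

First differences Δy: 1.9, -1.6, -2.6, 4.9, -4.2, 0.6, 2.2
Mean of differences = 0.1714
Numerator Σ(Δy_t−Δȳ)(Δy_{t+1}−Δȳ) = -32.9322
Denominator Σ(Δy_t−Δȳ)² = 59.5743
r_1(Δy) = -32.9322 / 59.5743 = -0.553

-0.553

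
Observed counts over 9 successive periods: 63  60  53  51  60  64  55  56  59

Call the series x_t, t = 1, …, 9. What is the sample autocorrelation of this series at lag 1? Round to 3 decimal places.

0.116

Mean x̄ = (63 + 60 + 53 + 51 + 60 + 64 + 55 + 56 + 59)/9 = 57.8889
Numerator Σ_{t=1}^{8}(x_t−x̄)(x_{t+1}−x̄) = 18.2099
Denominator Σ(x_t−x̄)² = 156.8889
r_1 = 18.2099 / 156.8889 = 0.116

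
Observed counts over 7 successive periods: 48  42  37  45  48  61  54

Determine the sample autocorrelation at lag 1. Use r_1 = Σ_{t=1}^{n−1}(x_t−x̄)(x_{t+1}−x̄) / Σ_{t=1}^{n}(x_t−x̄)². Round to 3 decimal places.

Mean x̄ = (48 + 42 + 37 + 45 + 48 + 61 + 54)/7 = 47.8571
Deviations from mean: 0.1429, -5.8571, -10.8571, -2.8571, 0.1429, 13.1429, 6.1429
Numerator Σ_{t=1}^{6}(x_t−x̄)(x_{t+1}−x̄) = 175.9796
Denominator Σ(x_t−x̄)² = 370.8571
r_1 = 175.9796 / 370.8571 = 0.475

0.475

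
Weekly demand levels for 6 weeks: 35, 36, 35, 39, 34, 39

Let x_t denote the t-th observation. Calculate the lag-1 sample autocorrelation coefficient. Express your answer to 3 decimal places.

Mean x̄ = (35 + 36 + 35 + 39 + 34 + 39)/6 = 36.3333
Σ(x_t−x̄)(x_{t+1}−x̄) = (0.4444) + (0.4444) + (-3.5556) + (-6.2222) + (-6.2222) = -15.1111
Denominator Σ(x_t−x̄)² = 23.3333
r_1 = -15.1111 / 23.3333 = -0.648

-0.648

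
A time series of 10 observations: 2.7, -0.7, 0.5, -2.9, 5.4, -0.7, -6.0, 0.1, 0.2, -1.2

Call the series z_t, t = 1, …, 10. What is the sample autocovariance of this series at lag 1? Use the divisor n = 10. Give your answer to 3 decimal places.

-2.088

Mean z̄ = (2.7 − 0.7 + 0.5 − 2.9 + 5.4 − 0.7 − 6.0 + 0.1 + 0.2 − 1.2)/10 = -0.2600
Σ_{t=1}^{9}(z_t−z̄)(z_{t+1}−z̄) = -20.8836
γ_1 = -20.8836 / 10 = -2.088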